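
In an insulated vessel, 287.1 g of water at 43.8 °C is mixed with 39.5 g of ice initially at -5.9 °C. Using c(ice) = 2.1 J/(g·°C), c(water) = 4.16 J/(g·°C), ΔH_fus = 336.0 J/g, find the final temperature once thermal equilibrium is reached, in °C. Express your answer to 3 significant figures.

T_f = 28.4 °C

Heat to bring ice to 0 °C and melt it: q₁ = 39.5×2.1×5.9 + 39.5×336.0 = 13761 J
Heat the water can supply cooling to 0 °C: 287.1×4.16×43.8 = 52311.9 J > q₁, so all ice melts.
Energy balance: 287.1×4.16×(43.8 − T) = 13761 + 39.5×4.16×(T − 0)
1194.336(43.8 − T) = 13761 + 164.32 T
52311.9 − 13761 = 1358.656 T
T = 38550.9 / 1358.656 = 28.37 °C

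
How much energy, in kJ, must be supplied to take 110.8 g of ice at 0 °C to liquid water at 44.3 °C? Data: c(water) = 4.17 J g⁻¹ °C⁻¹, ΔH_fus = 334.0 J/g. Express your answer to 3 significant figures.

q1 (melt at 0 °C): 110.8 × 334.0 = 37007 J
q2 (heat water 0.0→44.3 °C): 110.8 × 4.17 × 44.3 = 20468 J
Total: 37007 + 20468 = 57475 J = 57.5 kJ

q = 57.5 kJ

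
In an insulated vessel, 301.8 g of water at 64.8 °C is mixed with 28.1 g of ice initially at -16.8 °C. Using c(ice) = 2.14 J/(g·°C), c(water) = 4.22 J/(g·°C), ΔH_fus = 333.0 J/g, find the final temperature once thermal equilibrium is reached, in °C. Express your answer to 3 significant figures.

T_f = 51.8 °C

Heat to bring ice to 0 °C and melt it: q₁ = 28.1×2.14×16.8 + 28.1×333.0 = 10368 J
Heat the water can supply cooling to 0 °C: 301.8×4.22×64.8 = 82529.0 J > q₁, so all ice melts.
Energy balance: 301.8×4.22×(64.8 − T) = 10368 + 28.1×4.22×(T − 0)
1273.596(64.8 − T) = 10368 + 118.582 T
82529.0 − 10368 = 1392.178 T
T = 72161.0 / 1392.178 = 51.83 °C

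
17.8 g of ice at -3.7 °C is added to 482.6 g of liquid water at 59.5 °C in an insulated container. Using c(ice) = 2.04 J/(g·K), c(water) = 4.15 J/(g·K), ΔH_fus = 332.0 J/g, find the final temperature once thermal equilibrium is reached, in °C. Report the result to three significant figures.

T_f = 54.5 °C

Heat to bring ice to 0 °C and melt it: q₁ = 17.8×2.04×3.7 + 17.8×332.0 = 6044.0 J
Heat the water can supply cooling to 0 °C: 482.6×4.15×59.5 = 119166 J > q₁, so all ice melts.
Energy balance: 482.6×4.15×(59.5 − T) = 6044.0 + 17.8×4.15×(T − 0)
2002.79(59.5 − T) = 6044.0 + 73.87 T
119166 − 6044.0 = 2076.66 T
T = 113122.0 / 2076.66 = 54.47 °C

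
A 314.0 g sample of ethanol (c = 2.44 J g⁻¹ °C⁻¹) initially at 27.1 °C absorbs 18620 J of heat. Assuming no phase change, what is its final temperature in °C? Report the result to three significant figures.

ΔT = q / (m c) = 18620 / (314.0 × 2.44) = 24.30 °C
T_f = 27.1 + 24.30 = 51.40 °C

T_f = 51.4 °C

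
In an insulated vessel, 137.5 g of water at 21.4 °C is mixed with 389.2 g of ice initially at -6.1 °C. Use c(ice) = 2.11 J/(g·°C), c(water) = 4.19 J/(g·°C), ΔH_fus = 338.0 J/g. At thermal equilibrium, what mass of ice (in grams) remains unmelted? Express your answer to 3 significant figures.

m_ice remaining = 368 g

Heat to warm all ice to 0 °C: 389.2×2.11×6.1 = 5009.4 J
Heat released by water cooling to 0 °C: 137.5×4.19×21.4 = 12329 J
12329 J < 5009.4 + 389.2×338.0 = 136559.0 J, so not all ice melts; final T = 0 °C.
Heat left for melting: 12329 − 5009.4 = 7319.6 J
Mass melted = 7319.6 / 338.0 = 21.66 g
Ice remaining = 389.2 − 21.66 = 367.54 g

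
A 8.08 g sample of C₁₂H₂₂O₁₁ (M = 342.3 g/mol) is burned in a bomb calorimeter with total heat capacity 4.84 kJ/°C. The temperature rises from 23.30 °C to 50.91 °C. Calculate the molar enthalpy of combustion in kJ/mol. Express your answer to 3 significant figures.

ΔT = 50.91 − 23.30 = 27.61 °C
q_cal = C_cal × ΔT = 4.84 × 27.61 = 133.6324 kJ
n = 8.08 / 342.3 = 0.02361 mol
q_rxn = −q_cal = -133.6324 kJ
ΔH = -133.6324 / 0.02361 = -5660 kJ/mol

ΔH = -5660 kJ/mol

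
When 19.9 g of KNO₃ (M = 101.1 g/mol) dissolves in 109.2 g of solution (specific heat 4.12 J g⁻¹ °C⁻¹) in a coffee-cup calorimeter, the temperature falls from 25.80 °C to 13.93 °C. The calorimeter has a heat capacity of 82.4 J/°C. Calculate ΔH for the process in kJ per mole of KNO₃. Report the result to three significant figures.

ΔH = 32.1 kJ/mol

|ΔT| = |13.93 − 25.80| = 11.87 °C
|q_surr| = (109.2 × 4.12 + 82.4) × 11.87 = 532.304 × 11.87 = 6318 J
n(KNO₃) = 19.9 / 101.1 = 0.1968 mol
Temperature fell, so q_rxn = +|q_surr| = 6.318 kJ
ΔH = q_rxn / n = 32.10 kJ/mol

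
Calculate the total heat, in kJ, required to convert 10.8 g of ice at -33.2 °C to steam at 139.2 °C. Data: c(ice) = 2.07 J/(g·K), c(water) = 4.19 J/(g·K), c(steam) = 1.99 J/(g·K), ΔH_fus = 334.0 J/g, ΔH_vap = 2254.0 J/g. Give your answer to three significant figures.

q = 34.1 kJ

q1 (heat ice -33.2→0.0 °C): 10.8 × 2.07 × 33.2 = 742 J
q2 (melt at 0 °C): 10.8 × 334.0 = 3607 J
q3 (heat water 0.0→100.0 °C): 10.8 × 4.19 × 100.0 = 4525 J
q4 (vaporize at 100 °C): 10.8 × 2254.0 = 24343 J
q5 (heat steam 100.0→139.2 °C): 10.8 × 1.99 × 39.2 = 842 J
Total: 742 + 3607 + 4525 + 24343 + 842 = 34059 J = 34.1 kJ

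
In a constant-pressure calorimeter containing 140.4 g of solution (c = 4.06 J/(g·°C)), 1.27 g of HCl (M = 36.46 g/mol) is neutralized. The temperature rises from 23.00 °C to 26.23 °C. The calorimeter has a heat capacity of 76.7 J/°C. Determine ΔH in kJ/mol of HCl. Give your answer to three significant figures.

ΔH = -60.0 kJ/mol

|ΔT| = |26.23 − 23.00| = 3.23 °C
|q_surr| = (140.4 × 4.06 + 76.7) × 3.23 = 646.724 × 3.23 = 2089 J
n(HCl) = 1.27 / 36.46 = 0.03483 mol
Temperature rose, so q_rxn = −|q_surr| = -2.089 kJ
ΔH = q_rxn / n = -59.98 kJ/mol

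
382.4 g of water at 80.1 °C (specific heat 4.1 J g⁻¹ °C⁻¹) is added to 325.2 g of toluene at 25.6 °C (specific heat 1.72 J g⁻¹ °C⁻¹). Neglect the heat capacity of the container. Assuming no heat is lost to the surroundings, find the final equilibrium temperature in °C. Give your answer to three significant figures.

T_f = 65.8 °C

Heat lost by water = heat gained by toluene.
(382.4)(4.1)(80.1 − T) = (325.2)(1.72)(T − 25.6)
1567.84 (80.1 − T) = 559.344 (T − 25.6)
125580 − 1567.84 T = 559.344 T − 14319
139899 = 2127.184 T
T = 65.77 °C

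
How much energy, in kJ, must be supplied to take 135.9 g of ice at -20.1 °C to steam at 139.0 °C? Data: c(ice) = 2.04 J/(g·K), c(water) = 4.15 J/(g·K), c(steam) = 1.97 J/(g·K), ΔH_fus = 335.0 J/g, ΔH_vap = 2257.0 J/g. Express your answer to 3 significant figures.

q1 (heat ice -20.1→0.0 °C): 135.9 × 2.04 × 20.1 = 5572 J
q2 (melt at 0 °C): 135.9 × 335.0 = 45527 J
q3 (heat water 0.0→100.0 °C): 135.9 × 4.15 × 100.0 = 56399 J
q4 (vaporize at 100 °C): 135.9 × 2257.0 = 306726 J
q5 (heat steam 100.0→139.0 °C): 135.9 × 1.97 × 39.0 = 10441 J
Total: 5572 + 45527 + 56399 + 306726 + 10441 = 424665 J = 425 kJ

q = 425 kJ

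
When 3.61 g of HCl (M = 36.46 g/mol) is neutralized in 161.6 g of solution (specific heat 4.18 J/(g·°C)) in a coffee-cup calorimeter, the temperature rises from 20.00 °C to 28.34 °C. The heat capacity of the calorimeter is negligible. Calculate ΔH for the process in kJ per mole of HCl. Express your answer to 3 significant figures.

ΔH = -56.9 kJ/mol

|ΔT| = |28.34 − 20.00| = 8.34 °C
|q_surr| = (161.6 × 4.18) × 8.34 = 675.488 × 8.34 = 5634 J
n(HCl) = 3.61 / 36.46 = 0.09901 mol
Temperature rose, so q_rxn = −|q_surr| = -5.634 kJ
ΔH = q_rxn / n = -56.90 kJ/mol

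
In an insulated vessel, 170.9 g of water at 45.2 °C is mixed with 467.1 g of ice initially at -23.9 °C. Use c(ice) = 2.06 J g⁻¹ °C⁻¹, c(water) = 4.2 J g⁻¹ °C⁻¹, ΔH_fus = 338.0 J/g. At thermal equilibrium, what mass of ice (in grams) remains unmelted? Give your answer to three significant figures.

m_ice remaining = 439 g

Heat to warm all ice to 0 °C: 467.1×2.06×23.9 = 22997 J
Heat released by water cooling to 0 °C: 170.9×4.2×45.2 = 32444 J
32444 J < 22997 + 467.1×338.0 = 180876.8 J, so not all ice melts; final T = 0 °C.
Heat left for melting: 32444 − 22997 = 9447 J
Mass melted = 9447 / 338.0 = 27.95 g
Ice remaining = 467.1 − 27.95 = 439.15 g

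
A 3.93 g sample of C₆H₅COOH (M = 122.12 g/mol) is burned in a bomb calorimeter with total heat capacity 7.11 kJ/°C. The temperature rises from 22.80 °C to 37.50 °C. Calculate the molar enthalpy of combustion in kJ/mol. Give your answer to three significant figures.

ΔH = -3250 kJ/mol

ΔT = 37.50 − 22.80 = 14.70 °C
q_cal = C_cal × ΔT = 7.11 × 14.70 = 104.517 kJ
n = 3.93 / 122.12 = 0.03218 mol
q_rxn = −q_cal = -104.517 kJ
ΔH = -104.517 / 0.03218 = -3248 kJ/mol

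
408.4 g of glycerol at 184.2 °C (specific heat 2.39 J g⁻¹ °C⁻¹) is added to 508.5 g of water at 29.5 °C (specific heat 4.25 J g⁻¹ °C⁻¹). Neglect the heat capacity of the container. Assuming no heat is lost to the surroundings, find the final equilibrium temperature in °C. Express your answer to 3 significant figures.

T_f = 77.6 °C

Heat lost by glycerol = heat gained by water.
(408.4)(2.39)(184.2 − T) = (508.5)(4.25)(T − 29.5)
976.076 (184.2 − T) = 2161.125 (T − 29.5)
179790 − 976.076 T = 2161.125 T − 63753
243543 = 3137.201 T
T = 77.63 °C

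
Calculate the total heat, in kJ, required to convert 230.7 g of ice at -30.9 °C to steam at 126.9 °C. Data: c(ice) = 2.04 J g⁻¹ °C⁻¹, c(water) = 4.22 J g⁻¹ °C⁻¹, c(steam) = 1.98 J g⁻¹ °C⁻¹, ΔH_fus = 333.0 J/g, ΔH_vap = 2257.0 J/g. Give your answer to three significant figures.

q1 (heat ice -30.9→0.0 °C): 230.7 × 2.04 × 30.9 = 14542 J
q2 (melt at 0 °C): 230.7 × 333.0 = 76823 J
q3 (heat water 0.0→100.0 °C): 230.7 × 4.22 × 100.0 = 97355 J
q4 (vaporize at 100 °C): 230.7 × 2257.0 = 520690 J
q5 (heat steam 100.0→126.9 °C): 230.7 × 1.98 × 26.9 = 12288 J
Total: 14542 + 76823 + 97355 + 520690 + 12288 = 721698 J = 722 kJ

q = 722 kJ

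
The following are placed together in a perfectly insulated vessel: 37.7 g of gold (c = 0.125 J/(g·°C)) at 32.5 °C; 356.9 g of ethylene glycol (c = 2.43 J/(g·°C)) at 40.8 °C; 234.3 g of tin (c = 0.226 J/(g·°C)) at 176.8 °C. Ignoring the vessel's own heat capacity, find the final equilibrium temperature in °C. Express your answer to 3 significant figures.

Σ mᵢcᵢ(T − Tᵢ) = 0  ⇒  T = Σ mᵢcᵢTᵢ / Σ mᵢcᵢ
Σ mᵢcᵢ = 37.7×0.125 + 356.9×2.43 + 234.3×0.226 = 924.9313
Σ mᵢcᵢTᵢ = 4.7125×32.5 + 867.267×40.8 + 52.9518×176.8 = 44900
T = 44900 / 924.9313 = 48.54 °C

T_f = 48.5 °C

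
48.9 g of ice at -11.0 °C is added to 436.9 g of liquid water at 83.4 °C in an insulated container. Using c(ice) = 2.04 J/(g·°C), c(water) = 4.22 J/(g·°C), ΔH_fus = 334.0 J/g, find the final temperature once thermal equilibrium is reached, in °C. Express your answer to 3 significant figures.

Heat to bring ice to 0 °C and melt it: q₁ = 48.9×2.04×11.0 + 48.9×334.0 = 17430 J
Heat the water can supply cooling to 0 °C: 436.9×4.22×83.4 = 153766 J > q₁, so all ice melts.
Energy balance: 436.9×4.22×(83.4 − T) = 17430 + 48.9×4.22×(T − 0)
1843.718(83.4 − T) = 17430 + 206.358 T
153766 − 17430 = 2050.076 T
T = 136336 / 2050.076 = 66.50 °C

T_f = 66.5 °C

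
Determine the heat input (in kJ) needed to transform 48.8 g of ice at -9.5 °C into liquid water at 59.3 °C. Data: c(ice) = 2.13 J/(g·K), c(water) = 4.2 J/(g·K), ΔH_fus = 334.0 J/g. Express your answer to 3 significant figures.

q1 (heat ice -9.5→0.0 °C): 48.8 × 2.13 × 9.5 = 987 J
q2 (melt at 0 °C): 48.8 × 334.0 = 16299 J
q3 (heat water 0.0→59.3 °C): 48.8 × 4.2 × 59.3 = 12154 J
Total: 987 + 16299 + 12154 = 29440 J = 29.4 kJ

q = 29.4 kJ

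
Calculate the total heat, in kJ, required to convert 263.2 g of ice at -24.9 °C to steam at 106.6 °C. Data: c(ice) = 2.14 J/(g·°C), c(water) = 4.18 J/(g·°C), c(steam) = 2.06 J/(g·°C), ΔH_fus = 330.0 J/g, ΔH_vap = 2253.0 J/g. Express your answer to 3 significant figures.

q1 (heat ice -24.9→0.0 °C): 263.2 × 2.14 × 24.9 = 14025 J
q2 (melt at 0 °C): 263.2 × 330.0 = 86856 J
q3 (heat water 0.0→100.0 °C): 263.2 × 4.18 × 100.0 = 110018 J
q4 (vaporize at 100 °C): 263.2 × 2253.0 = 592990 J
q5 (heat steam 100.0→106.6 °C): 263.2 × 2.06 × 6.6 = 3578 J
Total: 14025 + 86856 + 110018 + 592990 + 3578 = 807467 J = 807 kJ

q = 807 kJ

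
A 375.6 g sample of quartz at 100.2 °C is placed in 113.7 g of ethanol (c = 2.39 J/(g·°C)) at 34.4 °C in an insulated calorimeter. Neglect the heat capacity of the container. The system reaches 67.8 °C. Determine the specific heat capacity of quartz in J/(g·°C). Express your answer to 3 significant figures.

c = 0.746 J/(g·°C)

q_gained = (113.7 × 2.39) × (67.8 − 34.4) = 9076 J
q_lost = 375.6 × c × (100.2 − 67.8) = 12169.44 c
Set equal: c = 9076 / 12169.44 = 0.746 J/(g·°C)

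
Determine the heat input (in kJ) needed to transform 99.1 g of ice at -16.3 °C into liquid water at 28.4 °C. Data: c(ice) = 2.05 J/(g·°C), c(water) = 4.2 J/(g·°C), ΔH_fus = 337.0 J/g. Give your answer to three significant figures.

q = 48.5 kJ

q1 (heat ice -16.3→0.0 °C): 99.1 × 2.05 × 16.3 = 3311 J
q2 (melt at 0 °C): 99.1 × 337.0 = 33397 J
q3 (heat water 0.0→28.4 °C): 99.1 × 4.2 × 28.4 = 11821 J
Total: 3311 + 33397 + 11821 = 48529 J = 48.5 kJ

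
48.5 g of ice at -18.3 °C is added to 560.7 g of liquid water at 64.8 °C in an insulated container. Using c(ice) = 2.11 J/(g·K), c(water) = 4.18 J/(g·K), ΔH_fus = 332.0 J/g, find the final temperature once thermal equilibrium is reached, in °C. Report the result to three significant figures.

T_f = 52.6 °C

Heat to bring ice to 0 °C and melt it: q₁ = 48.5×2.11×18.3 + 48.5×332.0 = 17975 J
Heat the water can supply cooling to 0 °C: 560.7×4.18×64.8 = 151873 J > q₁, so all ice melts.
Energy balance: 560.7×4.18×(64.8 − T) = 17975 + 48.5×4.18×(T − 0)
2343.726(64.8 − T) = 17975 + 202.73 T
151873 − 17975 = 2546.456 T
T = 133898 / 2546.456 = 52.58 °C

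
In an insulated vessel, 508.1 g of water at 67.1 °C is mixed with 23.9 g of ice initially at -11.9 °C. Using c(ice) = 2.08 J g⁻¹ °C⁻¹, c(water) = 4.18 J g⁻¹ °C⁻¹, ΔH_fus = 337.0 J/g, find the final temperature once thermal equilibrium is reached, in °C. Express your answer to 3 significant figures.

Heat to bring ice to 0 °C and melt it: q₁ = 23.9×2.08×11.9 + 23.9×337.0 = 8645.9 J
Heat the water can supply cooling to 0 °C: 508.1×4.18×67.1 = 142511 J > q₁, so all ice melts.
Energy balance: 508.1×4.18×(67.1 − T) = 8645.9 + 23.9×4.18×(T − 0)
2123.858(67.1 − T) = 8645.9 + 99.902 T
142511 − 8645.9 = 2223.760 T
T = 133865.1 / 2223.760 = 60.20 °C

T_f = 60.2 °C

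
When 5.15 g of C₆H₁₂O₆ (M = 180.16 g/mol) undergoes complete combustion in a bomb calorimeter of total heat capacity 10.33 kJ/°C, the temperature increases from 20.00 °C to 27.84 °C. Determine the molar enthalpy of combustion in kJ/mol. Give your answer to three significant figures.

ΔH = -2830 kJ/mol

ΔT = 27.84 − 20.00 = 7.84 °C
q_cal = C_cal × ΔT = 10.33 × 7.84 = 80.9872 kJ
n = 5.15 / 180.16 = 0.02859 mol
q_rxn = −q_cal = -80.9872 kJ
ΔH = -80.9872 / 0.02859 = -2833 kJ/mol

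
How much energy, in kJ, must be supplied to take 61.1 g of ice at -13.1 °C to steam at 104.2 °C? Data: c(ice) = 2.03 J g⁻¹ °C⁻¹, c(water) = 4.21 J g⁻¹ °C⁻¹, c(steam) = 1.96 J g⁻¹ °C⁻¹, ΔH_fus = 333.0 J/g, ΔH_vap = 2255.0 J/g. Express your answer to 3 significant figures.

q1 (heat ice -13.1→0.0 °C): 61.1 × 2.03 × 13.1 = 1625 J
q2 (melt at 0 °C): 61.1 × 333.0 = 20346 J
q3 (heat water 0.0→100.0 °C): 61.1 × 4.21 × 100.0 = 25723 J
q4 (vaporize at 100 °C): 61.1 × 2255.0 = 137781 J
q5 (heat steam 100.0→104.2 °C): 61.1 × 1.96 × 4.2 = 503 J
Total: 1625 + 20346 + 25723 + 137781 + 503 = 185978 J = 186 kJ

q = 186 kJ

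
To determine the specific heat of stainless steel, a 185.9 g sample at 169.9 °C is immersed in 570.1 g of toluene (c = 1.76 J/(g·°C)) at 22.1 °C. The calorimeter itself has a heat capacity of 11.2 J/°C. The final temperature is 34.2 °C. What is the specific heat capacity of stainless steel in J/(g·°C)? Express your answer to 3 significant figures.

q_gained = (570.1 × 1.76 + 11.2) × (34.2 − 22.1) = 12280 J
q_lost = 185.9 × c × (169.9 − 34.2) = 25226.63 c
Set equal: c = 12280 / 25226.63 = 0.487 J/(g·°C)

c = 0.487 J/(g·°C)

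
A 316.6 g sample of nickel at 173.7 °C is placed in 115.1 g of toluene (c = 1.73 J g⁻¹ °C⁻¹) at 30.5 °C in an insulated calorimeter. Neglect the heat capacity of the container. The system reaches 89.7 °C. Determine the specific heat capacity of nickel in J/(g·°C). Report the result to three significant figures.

q_gained = (115.1 × 1.73) × (89.7 − 30.5) = 11790 J
q_lost = 316.6 × c × (173.7 − 89.7) = 26594.4 c
Set equal: c = 11790 / 26594.4 = 0.443 J/(g·°C)

c = 0.443 J/(g·°C)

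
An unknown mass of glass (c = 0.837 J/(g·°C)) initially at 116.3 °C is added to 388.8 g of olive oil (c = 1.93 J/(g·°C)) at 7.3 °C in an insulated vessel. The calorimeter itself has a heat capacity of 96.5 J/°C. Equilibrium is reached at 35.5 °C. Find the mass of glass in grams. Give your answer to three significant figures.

q_gained = (388.8 × 1.93 + 96.5) × (35.5 − 7.3) = 23880 J
q_lost = m × 0.837 × (116.3 − 35.5) = 67.6296 m
m = 23880 / 67.6296 = 353 g

m = 353 g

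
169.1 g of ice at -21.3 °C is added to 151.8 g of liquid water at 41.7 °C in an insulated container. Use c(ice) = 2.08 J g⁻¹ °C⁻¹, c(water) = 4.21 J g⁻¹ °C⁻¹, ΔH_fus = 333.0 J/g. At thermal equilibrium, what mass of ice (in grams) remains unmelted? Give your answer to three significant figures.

m_ice remaining = 112 g

Heat to warm all ice to 0 °C: 169.1×2.08×21.3 = 7491.8 J
Heat released by water cooling to 0 °C: 151.8×4.21×41.7 = 26650 J
26650 J < 7491.8 + 169.1×333.0 = 63802.1 J, so not all ice melts; final T = 0 °C.
Heat left for melting: 26650 − 7491.8 = 19158.2 J
Mass melted = 19158.2 / 333.0 = 57.53 g
Ice remaining = 169.1 − 57.53 = 111.57 g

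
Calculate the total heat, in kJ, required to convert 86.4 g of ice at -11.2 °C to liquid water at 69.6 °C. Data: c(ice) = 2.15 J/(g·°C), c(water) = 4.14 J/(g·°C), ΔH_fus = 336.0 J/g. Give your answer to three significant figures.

q1 (heat ice -11.2→0.0 °C): 86.4 × 2.15 × 11.2 = 2081 J
q2 (melt at 0 °C): 86.4 × 336.0 = 29030 J
q3 (heat water 0.0→69.6 °C): 86.4 × 4.14 × 69.6 = 24896 J
Total: 2081 + 29030 + 24896 = 56007 J = 56.0 kJ

q = 56.0 kJ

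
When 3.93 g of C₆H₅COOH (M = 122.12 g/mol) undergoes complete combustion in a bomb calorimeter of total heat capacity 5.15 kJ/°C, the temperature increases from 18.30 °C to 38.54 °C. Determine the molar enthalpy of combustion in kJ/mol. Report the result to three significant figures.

ΔH = -3240 kJ/mol

ΔT = 38.54 − 18.30 = 20.24 °C
q_cal = C_cal × ΔT = 5.15 × 20.24 = 104.236 kJ
n = 3.93 / 122.12 = 0.03218 mol
q_rxn = −q_cal = -104.236 kJ
ΔH = -104.236 / 0.03218 = -3239 kJ/mol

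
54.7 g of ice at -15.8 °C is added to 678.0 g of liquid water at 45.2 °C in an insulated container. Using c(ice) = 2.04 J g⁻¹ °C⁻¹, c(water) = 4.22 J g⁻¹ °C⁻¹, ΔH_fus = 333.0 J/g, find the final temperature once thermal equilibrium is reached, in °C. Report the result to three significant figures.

T_f = 35.4 °C

Heat to bring ice to 0 °C and melt it: q₁ = 54.7×2.04×15.8 + 54.7×333.0 = 19978 J
Heat the water can supply cooling to 0 °C: 678.0×4.22×45.2 = 129324 J > q₁, so all ice melts.
Energy balance: 678.0×4.22×(45.2 − T) = 19978 + 54.7×4.22×(T − 0)
2861.16(45.2 − T) = 19978 + 230.834 T
129324 − 19978 = 3091.994 T
T = 109346 / 3091.994 = 35.36 °C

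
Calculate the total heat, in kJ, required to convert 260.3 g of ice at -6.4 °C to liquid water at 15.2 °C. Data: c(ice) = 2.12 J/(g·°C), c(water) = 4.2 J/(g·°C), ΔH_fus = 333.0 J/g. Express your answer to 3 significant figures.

q1 (heat ice -6.4→0.0 °C): 260.3 × 2.12 × 6.4 = 3532 J
q2 (melt at 0 °C): 260.3 × 333.0 = 86680 J
q3 (heat water 0.0→15.2 °C): 260.3 × 4.2 × 15.2 = 16618 J
Total: 3532 + 86680 + 16618 = 106830 J = 107 kJ

q = 107 kJ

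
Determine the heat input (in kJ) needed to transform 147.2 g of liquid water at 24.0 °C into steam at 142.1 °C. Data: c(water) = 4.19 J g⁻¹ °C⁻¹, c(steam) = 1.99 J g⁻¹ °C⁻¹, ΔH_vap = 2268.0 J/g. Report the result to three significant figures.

q1 (heat water 24.0→100.0 °C): 147.2 × 4.19 × 76.0 = 46874 J
q2 (vaporize at 100 °C): 147.2 × 2268.0 = 333850 J
q3 (heat steam 100.0→142.1 °C): 147.2 × 1.99 × 42.1 = 12332 J
Total: 46874 + 333850 + 12332 = 393056 J = 393 kJ

q = 393 kJ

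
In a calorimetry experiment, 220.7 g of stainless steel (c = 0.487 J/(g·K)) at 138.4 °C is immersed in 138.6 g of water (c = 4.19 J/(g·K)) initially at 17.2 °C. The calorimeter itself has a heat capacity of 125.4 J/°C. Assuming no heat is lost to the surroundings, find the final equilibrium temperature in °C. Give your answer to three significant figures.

Heat lost by stainless steel = heat gained by water + calorimeter.
(220.7)(0.487)(138.4 − T) = [(138.6)(4.19) + 125.4](T − 17.2)
107.4809 (138.4 − T) = 706.134 (T − 17.2)
14875 − 107.4809 T = 706.134 T − 12146
27021 = 813.6149 T
T = 33.21 °C

T_f = 33.2 °C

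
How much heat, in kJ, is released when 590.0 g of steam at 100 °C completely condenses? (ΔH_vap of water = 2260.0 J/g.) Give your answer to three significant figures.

q = m × ΔH_vap = 590.0 × 2260.0 = 1333000 J = 1330 kJ

q = 1330 kJ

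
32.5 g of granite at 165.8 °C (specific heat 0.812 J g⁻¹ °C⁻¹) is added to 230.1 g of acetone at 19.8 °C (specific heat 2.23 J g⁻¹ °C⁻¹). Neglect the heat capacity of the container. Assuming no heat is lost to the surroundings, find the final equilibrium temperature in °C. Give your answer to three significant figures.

Heat lost by granite = heat gained by acetone.
(32.5)(0.812)(165.8 − T) = (230.1)(2.23)(T − 19.8)
26.39 (165.8 − T) = 513.123 (T − 19.8)
4375.5 − 26.39 T = 513.123 T − 10160
14535.5 = 539.513 T
T = 26.94 °C

T_f = 26.9 °C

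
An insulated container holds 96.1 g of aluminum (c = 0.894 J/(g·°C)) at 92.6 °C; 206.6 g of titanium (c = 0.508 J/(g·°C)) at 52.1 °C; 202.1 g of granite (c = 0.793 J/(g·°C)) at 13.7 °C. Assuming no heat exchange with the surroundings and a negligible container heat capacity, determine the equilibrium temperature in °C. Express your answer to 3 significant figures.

Σ mᵢcᵢ(T − Tᵢ) = 0  ⇒  T = Σ mᵢcᵢTᵢ / Σ mᵢcᵢ
Σ mᵢcᵢ = 96.1×0.894 + 206.6×0.508 + 202.1×0.793 = 351.1315
Σ mᵢcᵢTᵢ = 85.9134×92.6 + 104.9528×52.1 + 160.2653×13.7 = 15619
T = 15619 / 351.1315 = 44.48 °C

T_f = 44.5 °C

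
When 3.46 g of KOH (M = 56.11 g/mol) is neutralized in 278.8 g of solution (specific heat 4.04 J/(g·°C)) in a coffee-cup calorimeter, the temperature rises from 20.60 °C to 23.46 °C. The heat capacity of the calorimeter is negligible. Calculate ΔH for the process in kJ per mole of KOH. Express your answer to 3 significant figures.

|ΔT| = |23.46 − 20.60| = 2.86 °C
|q_surr| = (278.8 × 4.04) × 2.86 = 1126.352 × 2.86 = 3221 J
n(KOH) = 3.46 / 56.11 = 0.06166 mol
Temperature rose, so q_rxn = −|q_surr| = -3.221 kJ
ΔH = q_rxn / n = -52.24 kJ/mol

ΔH = -52.2 kJ/mol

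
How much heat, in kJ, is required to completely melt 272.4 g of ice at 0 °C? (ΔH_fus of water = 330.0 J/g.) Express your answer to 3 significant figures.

q = 89.9 kJ

q = m × ΔH_fus = 272.4 × 330.0 = 89890 J = 89.9 kJ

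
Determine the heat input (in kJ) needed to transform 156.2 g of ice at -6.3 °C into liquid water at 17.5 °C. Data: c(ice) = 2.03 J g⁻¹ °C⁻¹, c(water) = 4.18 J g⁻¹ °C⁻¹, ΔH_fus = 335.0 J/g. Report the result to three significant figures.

q = 65.8 kJ

q1 (heat ice -6.3→0.0 °C): 156.2 × 2.03 × 6.3 = 1998 J
q2 (melt at 0 °C): 156.2 × 335.0 = 52327 J
q3 (heat water 0.0→17.5 °C): 156.2 × 4.18 × 17.5 = 11426 J
Total: 1998 + 52327 + 11426 = 65751 J = 65.8 kJ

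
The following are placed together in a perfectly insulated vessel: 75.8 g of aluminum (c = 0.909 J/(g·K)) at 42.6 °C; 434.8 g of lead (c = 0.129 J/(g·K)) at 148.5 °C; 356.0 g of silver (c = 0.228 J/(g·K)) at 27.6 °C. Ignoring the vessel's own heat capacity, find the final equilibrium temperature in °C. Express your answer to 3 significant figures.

Σ mᵢcᵢ(T − Tᵢ) = 0  ⇒  T = Σ mᵢcᵢTᵢ / Σ mᵢcᵢ
Σ mᵢcᵢ = 75.8×0.909 + 434.8×0.129 + 356.0×0.228 = 206.1594
Σ mᵢcᵢTᵢ = 68.9022×42.6 + 56.0892×148.5 + 81.168×27.6 = 13505
T = 13505 / 206.1594 = 65.51 °C

T_f = 65.5 °C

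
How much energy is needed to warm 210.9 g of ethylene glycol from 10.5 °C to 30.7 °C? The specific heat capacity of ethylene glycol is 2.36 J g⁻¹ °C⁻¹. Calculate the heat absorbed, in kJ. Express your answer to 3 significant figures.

q = 10.1 kJ

q = m c ΔT = 210.9 × 2.36 × (30.7 − 10.5)
q = 210.9 × 2.36 × 20.2 = 10050 J = 10.1 kJ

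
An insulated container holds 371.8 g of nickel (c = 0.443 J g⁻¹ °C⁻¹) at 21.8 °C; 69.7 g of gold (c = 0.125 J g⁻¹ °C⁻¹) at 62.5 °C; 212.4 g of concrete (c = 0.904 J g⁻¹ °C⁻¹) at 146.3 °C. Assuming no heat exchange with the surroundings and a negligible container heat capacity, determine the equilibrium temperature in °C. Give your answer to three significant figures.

Σ mᵢcᵢ(T − Tᵢ) = 0  ⇒  T = Σ mᵢcᵢTᵢ / Σ mᵢcᵢ
Σ mᵢcᵢ = 371.8×0.443 + 69.7×0.125 + 212.4×0.904 = 365.4295
Σ mᵢcᵢTᵢ = 164.7074×21.8 + 8.7125×62.5 + 192.0096×146.3 = 32226
T = 32226 / 365.4295 = 88.19 °C

T_f = 88.2 °C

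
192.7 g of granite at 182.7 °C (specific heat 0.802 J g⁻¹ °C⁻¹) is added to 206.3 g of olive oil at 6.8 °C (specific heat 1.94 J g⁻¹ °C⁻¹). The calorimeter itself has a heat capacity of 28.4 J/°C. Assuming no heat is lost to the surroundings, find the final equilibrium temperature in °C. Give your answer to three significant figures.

T_f = 53.4 °C

Heat lost by granite = heat gained by olive oil + calorimeter.
(192.7)(0.802)(182.7 − T) = [(206.3)(1.94) + 28.4](T − 6.8)
154.5454 (182.7 − T) = 428.622 (T − 6.8)
28235 − 154.5454 T = 428.622 T − 2914.6
31149.6 = 583.1674 T
T = 53.41 °C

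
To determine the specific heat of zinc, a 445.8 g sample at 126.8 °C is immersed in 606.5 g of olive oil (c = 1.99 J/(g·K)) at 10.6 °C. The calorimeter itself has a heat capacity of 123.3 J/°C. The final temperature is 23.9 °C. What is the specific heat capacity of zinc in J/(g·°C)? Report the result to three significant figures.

c = 0.386 J/(g·°C)

q_gained = (606.5 × 1.99 + 123.3) × (23.9 − 10.6) = 17690 J
q_lost = 445.8 × c × (126.8 − 23.9) = 45872.82 c
Set equal: c = 17690 / 45872.82 = 0.386 J/(g·°C)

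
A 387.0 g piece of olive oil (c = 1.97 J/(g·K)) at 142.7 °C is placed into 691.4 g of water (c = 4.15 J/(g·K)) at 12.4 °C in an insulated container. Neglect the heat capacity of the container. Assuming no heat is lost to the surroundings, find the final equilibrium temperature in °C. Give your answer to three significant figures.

Heat lost by olive oil = heat gained by water.
(387.0)(1.97)(142.7 − T) = (691.4)(4.15)(T − 12.4)
762.39 (142.7 − T) = 2869.31 (T − 12.4)
108790 − 762.39 T = 2869.31 T − 35579
144369 = 3631.70 T
T = 39.75 °C

T_f = 39.8 °C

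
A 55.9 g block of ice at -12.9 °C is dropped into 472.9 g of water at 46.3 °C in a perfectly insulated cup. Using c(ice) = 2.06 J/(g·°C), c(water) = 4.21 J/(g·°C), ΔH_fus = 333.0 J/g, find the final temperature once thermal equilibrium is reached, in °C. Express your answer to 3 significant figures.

T_f = 32.4 °C

Heat to bring ice to 0 °C and melt it: q₁ = 55.9×2.06×12.9 + 55.9×333.0 = 20100 J
Heat the water can supply cooling to 0 °C: 472.9×4.21×46.3 = 92179.1 J > q₁, so all ice melts.
Energy balance: 472.9×4.21×(46.3 − T) = 20100 + 55.9×4.21×(T − 0)
1990.909(46.3 − T) = 20100 + 235.339 T
92179.1 − 20100 = 2226.248 T
T = 72079.1 / 2226.248 = 32.38 °C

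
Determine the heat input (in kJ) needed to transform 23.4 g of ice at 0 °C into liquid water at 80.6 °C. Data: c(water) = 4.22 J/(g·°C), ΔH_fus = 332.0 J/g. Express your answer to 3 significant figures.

q = 15.7 kJ

q1 (melt at 0 °C): 23.4 × 332.0 = 7769 J
q2 (heat water 0.0→80.6 °C): 23.4 × 4.22 × 80.6 = 7959 J
Total: 7769 + 7959 = 15728 J = 15.7 kJ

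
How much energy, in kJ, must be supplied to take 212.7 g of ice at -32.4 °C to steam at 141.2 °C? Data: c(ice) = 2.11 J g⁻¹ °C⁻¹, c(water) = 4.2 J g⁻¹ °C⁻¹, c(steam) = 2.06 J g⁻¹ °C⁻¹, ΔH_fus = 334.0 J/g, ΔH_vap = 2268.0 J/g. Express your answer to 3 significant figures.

q1 (heat ice -32.4→0.0 °C): 212.7 × 2.11 × 32.4 = 14541 J
q2 (melt at 0 °C): 212.7 × 334.0 = 71042 J
q3 (heat water 0.0→100.0 °C): 212.7 × 4.2 × 100.0 = 89334 J
q4 (vaporize at 100 °C): 212.7 × 2268.0 = 482404 J
q5 (heat steam 100.0→141.2 °C): 212.7 × 2.06 × 41.2 = 18052 J
Total: 14541 + 71042 + 89334 + 482404 + 18052 = 675373 J = 675 kJ

q = 675 kJ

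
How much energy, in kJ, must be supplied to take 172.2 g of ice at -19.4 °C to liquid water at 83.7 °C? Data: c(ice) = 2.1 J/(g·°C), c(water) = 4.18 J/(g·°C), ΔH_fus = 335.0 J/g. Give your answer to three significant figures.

q = 125 kJ

q1 (heat ice -19.4→0.0 °C): 172.2 × 2.1 × 19.4 = 7015 J
q2 (melt at 0 °C): 172.2 × 335.0 = 57687 J
q3 (heat water 0.0→83.7 °C): 172.2 × 4.18 × 83.7 = 60247 J
Total: 7015 + 57687 + 60247 = 124949 J = 125 kJ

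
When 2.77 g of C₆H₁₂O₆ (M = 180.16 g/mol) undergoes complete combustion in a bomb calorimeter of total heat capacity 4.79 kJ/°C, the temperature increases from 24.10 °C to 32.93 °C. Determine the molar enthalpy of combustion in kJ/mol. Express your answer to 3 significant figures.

ΔT = 32.93 − 24.10 = 8.83 °C
q_cal = C_cal × ΔT = 4.79 × 8.83 = 42.2957 kJ
n = 2.77 / 180.16 = 0.01538 mol
q_rxn = −q_cal = -42.2957 kJ
ΔH = -42.2957 / 0.01538 = -2750 kJ/mol

ΔH = -2750 kJ/mol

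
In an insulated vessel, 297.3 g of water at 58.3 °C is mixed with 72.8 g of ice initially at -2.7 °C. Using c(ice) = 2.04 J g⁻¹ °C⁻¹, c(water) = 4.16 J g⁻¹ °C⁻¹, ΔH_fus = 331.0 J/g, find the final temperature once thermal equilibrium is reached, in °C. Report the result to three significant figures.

Heat to bring ice to 0 °C and melt it: q₁ = 72.8×2.04×2.7 + 72.8×331.0 = 24498 J
Heat the water can supply cooling to 0 °C: 297.3×4.16×58.3 = 72103.6 J > q₁, so all ice melts.
Energy balance: 297.3×4.16×(58.3 − T) = 24498 + 72.8×4.16×(T − 0)
1236.768(58.3 − T) = 24498 + 302.848 T
72103.6 − 24498 = 1539.616 T
T = 47605.6 / 1539.616 = 30.92 °C

T_f = 30.9 °C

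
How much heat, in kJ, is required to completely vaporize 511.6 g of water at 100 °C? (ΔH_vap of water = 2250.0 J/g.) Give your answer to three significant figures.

q = m × ΔH_vap = 511.6 × 2250.0 = 1151000 J = 1150 kJ

q = 1150 kJ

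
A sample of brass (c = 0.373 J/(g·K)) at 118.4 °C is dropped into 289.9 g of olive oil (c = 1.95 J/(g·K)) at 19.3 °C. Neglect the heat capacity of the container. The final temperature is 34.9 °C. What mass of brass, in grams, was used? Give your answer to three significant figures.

m = 283 g

q_gained = (289.9 × 1.95) × (34.9 − 19.3) = 8819 J
q_lost = m × 0.373 × (118.4 − 34.9) = 31.1455 m
m = 8819 / 31.1455 = 283 g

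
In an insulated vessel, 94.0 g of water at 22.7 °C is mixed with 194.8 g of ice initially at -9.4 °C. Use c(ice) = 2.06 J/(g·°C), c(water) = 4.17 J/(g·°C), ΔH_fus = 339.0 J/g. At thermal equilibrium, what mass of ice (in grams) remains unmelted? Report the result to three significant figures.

m_ice remaining = 180 g

Heat to warm all ice to 0 °C: 194.8×2.06×9.4 = 3772.1 J
Heat released by water cooling to 0 °C: 94.0×4.17×22.7 = 8897.9 J
8897.9 J < 3772.1 + 194.8×339.0 = 69809.3 J, so not all ice melts; final T = 0 °C.
Heat left for melting: 8897.9 − 3772.1 = 5125.8 J
Mass melted = 5125.8 / 339.0 = 15.12 g
Ice remaining = 194.8 − 15.12 = 179.68 g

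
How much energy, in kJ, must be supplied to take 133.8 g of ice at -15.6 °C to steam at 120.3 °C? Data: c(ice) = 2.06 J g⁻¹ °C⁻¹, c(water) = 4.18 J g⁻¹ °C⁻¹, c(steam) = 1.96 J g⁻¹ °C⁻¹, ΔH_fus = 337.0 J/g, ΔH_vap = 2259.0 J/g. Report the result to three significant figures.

q = 413 kJ

q1 (heat ice -15.6→0.0 °C): 133.8 × 2.06 × 15.6 = 4300 J
q2 (melt at 0 °C): 133.8 × 337.0 = 45091 J
q3 (heat water 0.0→100.0 °C): 133.8 × 4.18 × 100.0 = 55928 J
q4 (vaporize at 100 °C): 133.8 × 2259.0 = 302254 J
q5 (heat steam 100.0→120.3 °C): 133.8 × 1.96 × 20.3 = 5324 J
Total: 4300 + 45091 + 55928 + 302254 + 5324 = 412897 J = 413 kJ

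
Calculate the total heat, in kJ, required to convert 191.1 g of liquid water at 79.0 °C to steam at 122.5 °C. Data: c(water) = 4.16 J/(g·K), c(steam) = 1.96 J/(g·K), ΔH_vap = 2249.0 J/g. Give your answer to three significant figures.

q1 (heat water 79.0→100.0 °C): 191.1 × 4.16 × 21.0 = 16694 J
q2 (vaporize at 100 °C): 191.1 × 2249.0 = 429784 J
q3 (heat steam 100.0→122.5 °C): 191.1 × 1.96 × 22.5 = 8428 J
Total: 16694 + 429784 + 8428 = 454906 J = 455 kJ

q = 455 kJ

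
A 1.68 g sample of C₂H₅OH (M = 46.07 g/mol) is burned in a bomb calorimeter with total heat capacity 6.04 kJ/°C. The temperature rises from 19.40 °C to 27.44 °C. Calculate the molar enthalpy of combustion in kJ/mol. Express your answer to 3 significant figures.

ΔT = 27.44 − 19.40 = 8.04 °C
q_cal = C_cal × ΔT = 6.04 × 8.04 = 48.5616 kJ
n = 1.68 / 46.07 = 0.03647 mol
q_rxn = −q_cal = -48.5616 kJ
ΔH = -48.5616 / 0.03647 = -1332 kJ/mol

ΔH = -1330 kJ/mol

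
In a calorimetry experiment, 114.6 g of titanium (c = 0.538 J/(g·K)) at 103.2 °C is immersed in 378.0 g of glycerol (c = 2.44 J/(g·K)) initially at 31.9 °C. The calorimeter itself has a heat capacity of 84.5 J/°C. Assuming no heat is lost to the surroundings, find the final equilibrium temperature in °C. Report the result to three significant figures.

T_f = 36.0 °C

Heat lost by titanium = heat gained by glycerol + calorimeter.
(114.6)(0.538)(103.2 − T) = [(378.0)(2.44) + 84.5](T − 31.9)
61.6548 (103.2 − T) = 1006.82 (T − 31.9)
6362.8 − 61.6548 T = 1006.82 T − 32118
38480.8 = 1068.4748 T
T = 36.01 °C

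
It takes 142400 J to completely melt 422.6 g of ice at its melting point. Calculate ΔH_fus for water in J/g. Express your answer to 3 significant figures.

ΔH_fus = q / m = 142400 / 422.6 = 337 J/g

ΔH_fus = 337 J/g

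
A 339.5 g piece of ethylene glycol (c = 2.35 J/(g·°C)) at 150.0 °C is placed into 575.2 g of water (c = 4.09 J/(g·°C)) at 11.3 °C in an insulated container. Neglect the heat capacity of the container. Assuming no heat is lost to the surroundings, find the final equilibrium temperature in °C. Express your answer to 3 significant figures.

Heat lost by ethylene glycol = heat gained by water.
(339.5)(2.35)(150.0 − T) = (575.2)(4.09)(T − 11.3)
797.825 (150.0 − T) = 2352.568 (T − 11.3)
119670 − 797.825 T = 2352.568 T − 26584
146254 = 3150.393 T
T = 46.42 °C

T_f = 46.4 °C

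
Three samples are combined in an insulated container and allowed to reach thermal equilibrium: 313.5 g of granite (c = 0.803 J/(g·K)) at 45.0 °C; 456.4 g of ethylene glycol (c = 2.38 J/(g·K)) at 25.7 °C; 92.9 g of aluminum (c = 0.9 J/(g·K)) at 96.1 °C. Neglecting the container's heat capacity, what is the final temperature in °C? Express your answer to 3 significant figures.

Σ mᵢcᵢ(T − Tᵢ) = 0  ⇒  T = Σ mᵢcᵢTᵢ / Σ mᵢcᵢ
Σ mᵢcᵢ = 313.5×0.803 + 456.4×2.38 + 92.9×0.9 = 1421.5825
Σ mᵢcᵢTᵢ = 251.7405×45.0 + 1086.232×25.7 + 83.61×96.1 = 47279
T = 47279 / 1421.5825 = 33.26 °C

T_f = 33.3 °C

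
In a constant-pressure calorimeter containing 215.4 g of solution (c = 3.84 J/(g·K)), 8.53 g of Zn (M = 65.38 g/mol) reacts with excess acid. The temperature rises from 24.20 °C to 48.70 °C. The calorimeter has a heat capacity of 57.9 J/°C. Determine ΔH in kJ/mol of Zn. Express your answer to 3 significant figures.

ΔH = -166 kJ/mol

|ΔT| = |48.70 − 24.20| = 24.50 °C
|q_surr| = (215.4 × 3.84 + 57.9) × 24.50 = 885.036 × 24.50 = 21680 J
n(Zn) = 8.53 / 65.38 = 0.1305 mol
Temperature rose, so q_rxn = −|q_surr| = -21.68 kJ
ΔH = q_rxn / n = -166.1 kJ/mol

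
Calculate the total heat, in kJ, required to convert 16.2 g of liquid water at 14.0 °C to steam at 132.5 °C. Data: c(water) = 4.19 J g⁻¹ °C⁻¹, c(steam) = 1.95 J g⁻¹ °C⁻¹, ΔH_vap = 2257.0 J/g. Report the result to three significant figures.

q = 43.4 kJ

q1 (heat water 14.0→100.0 °C): 16.2 × 4.19 × 86.0 = 5838 J
q2 (vaporize at 100 °C): 16.2 × 2257.0 = 36563 J
q3 (heat steam 100.0→132.5 °C): 16.2 × 1.95 × 32.5 = 1027 J
Total: 5838 + 36563 + 1027 = 43428 J = 43.4 kJ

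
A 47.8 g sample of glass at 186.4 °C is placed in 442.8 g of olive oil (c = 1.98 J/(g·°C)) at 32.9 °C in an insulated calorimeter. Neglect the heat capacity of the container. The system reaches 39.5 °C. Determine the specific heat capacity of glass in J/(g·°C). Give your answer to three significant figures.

q_gained = (442.8 × 1.98) × (39.5 − 32.9) = 5787 J
q_lost = 47.8 × c × (186.4 − 39.5) = 7021.82 c
Set equal: c = 5787 / 7021.82 = 0.824 J/(g·°C)

c = 0.824 J/(g·°C)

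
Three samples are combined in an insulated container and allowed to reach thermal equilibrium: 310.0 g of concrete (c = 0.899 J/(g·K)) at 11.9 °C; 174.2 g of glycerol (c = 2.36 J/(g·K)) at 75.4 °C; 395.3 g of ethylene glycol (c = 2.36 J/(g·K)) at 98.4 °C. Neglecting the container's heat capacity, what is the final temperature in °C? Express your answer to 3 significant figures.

Σ mᵢcᵢ(T − Tᵢ) = 0  ⇒  T = Σ mᵢcᵢTᵢ / Σ mᵢcᵢ
Σ mᵢcᵢ = 310.0×0.899 + 174.2×2.36 + 395.3×2.36 = 1622.710
Σ mᵢcᵢTᵢ = 278.69×11.9 + 411.112×75.4 + 932.908×98.4 = 126110
T = 126110 / 1622.710 = 77.72 °C

T_f = 77.7 °C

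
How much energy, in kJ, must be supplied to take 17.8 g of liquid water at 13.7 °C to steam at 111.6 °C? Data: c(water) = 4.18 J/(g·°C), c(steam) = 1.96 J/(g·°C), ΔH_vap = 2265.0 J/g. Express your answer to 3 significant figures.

q = 47.1 kJ

q1 (heat water 13.7→100.0 °C): 17.8 × 4.18 × 86.3 = 6421 J
q2 (vaporize at 100 °C): 17.8 × 2265.0 = 40317 J
q3 (heat steam 100.0→111.6 °C): 17.8 × 1.96 × 11.6 = 405 J
Total: 6421 + 40317 + 405 = 47143 J = 47.1 kJ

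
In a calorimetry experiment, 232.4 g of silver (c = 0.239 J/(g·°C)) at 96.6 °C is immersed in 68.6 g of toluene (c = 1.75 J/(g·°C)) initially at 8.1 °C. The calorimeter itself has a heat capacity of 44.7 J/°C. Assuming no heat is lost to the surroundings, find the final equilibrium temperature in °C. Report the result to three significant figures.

T_f = 30.4 °C

Heat lost by silver = heat gained by toluene + calorimeter.
(232.4)(0.239)(96.6 − T) = [(68.6)(1.75) + 44.7](T − 8.1)
55.5436 (96.6 − T) = 164.75 (T − 8.1)
5365.5 − 55.5436 T = 164.75 T − 1334.5
6700.0 = 220.2936 T
T = 30.41 °C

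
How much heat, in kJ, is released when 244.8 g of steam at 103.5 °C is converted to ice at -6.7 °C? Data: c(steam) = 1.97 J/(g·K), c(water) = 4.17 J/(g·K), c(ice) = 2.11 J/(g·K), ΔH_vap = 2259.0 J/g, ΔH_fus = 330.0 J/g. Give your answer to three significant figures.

q1 (cool steam 103.5→100 °C): 244.8 × 1.97 × 3.5 = 1688 J
q2 (condense at 100 °C): 244.8 × 2259.0 = 553003 J
q3 (cool water 100→0 °C): 244.8 × 4.17 × 100.0 = 102082 J
q4 (freeze at 0 °C): 244.8 × 330.0 = 80784 J
q5 (cool ice 0→-6.7 °C): 244.8 × 2.11 × 6.7 = 3461 J
Total: 1688 + 553003 + 102082 + 80784 + 3461 = 741018 J = 741 kJ

q = 741 kJ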